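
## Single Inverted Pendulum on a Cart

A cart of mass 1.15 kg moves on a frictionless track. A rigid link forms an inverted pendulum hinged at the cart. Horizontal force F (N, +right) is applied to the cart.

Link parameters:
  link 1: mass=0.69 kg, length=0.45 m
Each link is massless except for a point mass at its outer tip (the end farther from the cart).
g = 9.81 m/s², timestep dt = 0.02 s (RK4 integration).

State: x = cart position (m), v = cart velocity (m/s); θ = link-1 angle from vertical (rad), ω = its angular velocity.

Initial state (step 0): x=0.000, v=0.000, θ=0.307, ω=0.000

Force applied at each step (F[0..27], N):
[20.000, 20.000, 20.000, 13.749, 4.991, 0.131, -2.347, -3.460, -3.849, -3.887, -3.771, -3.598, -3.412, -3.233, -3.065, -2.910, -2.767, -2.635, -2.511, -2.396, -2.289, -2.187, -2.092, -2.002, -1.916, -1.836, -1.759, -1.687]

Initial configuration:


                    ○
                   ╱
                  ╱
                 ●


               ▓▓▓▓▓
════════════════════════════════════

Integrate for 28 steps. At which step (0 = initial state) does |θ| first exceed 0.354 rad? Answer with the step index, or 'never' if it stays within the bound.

apply F[0]=+20.000 → step 1: x=0.003, v=0.298, θ=0.302, ω=-0.501
apply F[1]=+20.000 → step 2: x=0.012, v=0.599, θ=0.287, ω=-1.013
apply F[2]=+20.000 → step 3: x=0.027, v=0.905, θ=0.261, ω=-1.549
apply F[3]=+13.749 → step 4: x=0.047, v=1.113, θ=0.227, ω=-1.892
apply F[4]=+4.991 → step 5: x=0.070, v=1.178, θ=0.189, ω=-1.944
apply F[5]=+0.131 → step 6: x=0.093, v=1.164, θ=0.151, ω=-1.840
apply F[6]=-2.347 → step 7: x=0.116, v=1.111, θ=0.116, ω=-1.664
apply F[7]=-3.460 → step 8: x=0.138, v=1.041, θ=0.085, ω=-1.466
apply F[8]=-3.849 → step 9: x=0.158, v=0.966, θ=0.057, ω=-1.271
apply F[9]=-3.887 → step 10: x=0.176, v=0.894, θ=0.034, ω=-1.090
apply F[10]=-3.771 → step 11: x=0.194, v=0.826, θ=0.013, ω=-0.928
apply F[11]=-3.598 → step 12: x=0.209, v=0.763, θ=-0.004, ω=-0.786
apply F[12]=-3.412 → step 13: x=0.224, v=0.705, θ=-0.018, ω=-0.662
apply F[13]=-3.233 → step 14: x=0.238, v=0.651, θ=-0.030, ω=-0.554
apply F[14]=-3.065 → step 15: x=0.250, v=0.602, θ=-0.040, ω=-0.460
apply F[15]=-2.910 → step 16: x=0.262, v=0.557, θ=-0.049, ω=-0.379
apply F[16]=-2.767 → step 17: x=0.272, v=0.515, θ=-0.056, ω=-0.309
apply F[17]=-2.635 → step 18: x=0.282, v=0.476, θ=-0.061, ω=-0.248
apply F[18]=-2.511 → step 19: x=0.292, v=0.440, θ=-0.066, ω=-0.196
apply F[19]=-2.396 → step 20: x=0.300, v=0.406, θ=-0.069, ω=-0.150
apply F[20]=-2.289 → step 21: x=0.308, v=0.375, θ=-0.072, ω=-0.111
apply F[21]=-2.187 → step 22: x=0.315, v=0.345, θ=-0.074, ω=-0.078
apply F[22]=-2.092 → step 23: x=0.322, v=0.318, θ=-0.075, ω=-0.049
apply F[23]=-2.002 → step 24: x=0.328, v=0.292, θ=-0.076, ω=-0.024
apply F[24]=-1.916 → step 25: x=0.333, v=0.267, θ=-0.076, ω=-0.003
apply F[25]=-1.836 → step 26: x=0.338, v=0.244, θ=-0.076, ω=0.014
apply F[26]=-1.759 → step 27: x=0.343, v=0.223, θ=-0.075, ω=0.029
apply F[27]=-1.687 → step 28: x=0.347, v=0.202, θ=-0.075, ω=0.042
max |θ| = 0.307 ≤ 0.354 over all 29 states.

Answer: never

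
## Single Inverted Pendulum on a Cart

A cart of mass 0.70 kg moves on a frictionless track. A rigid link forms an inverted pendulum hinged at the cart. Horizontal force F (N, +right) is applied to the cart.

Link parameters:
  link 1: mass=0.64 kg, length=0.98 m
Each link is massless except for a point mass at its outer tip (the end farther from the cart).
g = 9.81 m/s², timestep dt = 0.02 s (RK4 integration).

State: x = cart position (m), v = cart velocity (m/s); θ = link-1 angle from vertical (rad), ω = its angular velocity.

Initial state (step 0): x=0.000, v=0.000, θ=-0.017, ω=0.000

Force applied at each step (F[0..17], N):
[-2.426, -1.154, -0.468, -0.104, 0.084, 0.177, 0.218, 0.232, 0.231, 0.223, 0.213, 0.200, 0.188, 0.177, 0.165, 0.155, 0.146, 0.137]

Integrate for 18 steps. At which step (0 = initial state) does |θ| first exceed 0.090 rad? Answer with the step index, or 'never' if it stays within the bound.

apply F[0]=-2.426 → step 1: x=-0.001, v=-0.066, θ=-0.016, ω=0.064
apply F[1]=-1.154 → step 2: x=-0.002, v=-0.096, θ=-0.015, ω=0.092
apply F[2]=-0.468 → step 3: x=-0.004, v=-0.107, θ=-0.013, ω=0.100
apply F[3]=-0.104 → step 4: x=-0.006, v=-0.108, θ=-0.011, ω=0.099
apply F[4]=+0.084 → step 5: x=-0.009, v=-0.104, θ=-0.009, ω=0.092
apply F[5]=+0.177 → step 6: x=-0.011, v=-0.097, θ=-0.007, ω=0.084
apply F[6]=+0.218 → step 7: x=-0.012, v=-0.090, θ=-0.006, ω=0.075
apply F[7]=+0.232 → step 8: x=-0.014, v=-0.083, θ=-0.004, ω=0.067
apply F[8]=+0.231 → step 9: x=-0.016, v=-0.075, θ=-0.003, ω=0.059
apply F[9]=+0.223 → step 10: x=-0.017, v=-0.069, θ=-0.002, ω=0.051
apply F[10]=+0.213 → step 11: x=-0.019, v=-0.062, θ=-0.001, ω=0.045
apply F[11]=+0.200 → step 12: x=-0.020, v=-0.056, θ=-0.000, ω=0.039
apply F[12]=+0.188 → step 13: x=-0.021, v=-0.051, θ=0.001, ω=0.033
apply F[13]=+0.177 → step 14: x=-0.022, v=-0.046, θ=0.001, ω=0.028
apply F[14]=+0.165 → step 15: x=-0.023, v=-0.042, θ=0.002, ω=0.024
apply F[15]=+0.155 → step 16: x=-0.023, v=-0.038, θ=0.002, ω=0.020
apply F[16]=+0.146 → step 17: x=-0.024, v=-0.034, θ=0.003, ω=0.017
apply F[17]=+0.137 → step 18: x=-0.025, v=-0.031, θ=0.003, ω=0.014
max |θ| = 0.017 ≤ 0.090 over all 19 states.

Answer: never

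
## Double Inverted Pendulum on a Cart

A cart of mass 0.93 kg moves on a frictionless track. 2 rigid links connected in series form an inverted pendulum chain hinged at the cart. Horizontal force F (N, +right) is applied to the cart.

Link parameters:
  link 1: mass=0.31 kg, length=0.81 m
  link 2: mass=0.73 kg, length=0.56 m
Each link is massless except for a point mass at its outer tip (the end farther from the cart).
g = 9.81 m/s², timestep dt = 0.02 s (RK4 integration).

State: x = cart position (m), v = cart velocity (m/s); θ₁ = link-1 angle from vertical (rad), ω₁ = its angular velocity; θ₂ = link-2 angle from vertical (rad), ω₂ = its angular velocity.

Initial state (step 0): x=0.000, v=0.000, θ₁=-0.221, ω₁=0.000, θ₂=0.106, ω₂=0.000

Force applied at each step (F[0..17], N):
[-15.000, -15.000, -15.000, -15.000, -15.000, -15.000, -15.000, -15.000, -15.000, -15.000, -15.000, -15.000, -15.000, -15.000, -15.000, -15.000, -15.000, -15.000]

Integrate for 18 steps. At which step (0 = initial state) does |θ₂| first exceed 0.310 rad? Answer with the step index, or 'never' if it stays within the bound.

Answer: 8

Derivation:
apply F[0]=-15.000 → step 1: x=-0.003, v=-0.273, θ₁=-0.220, ω₁=0.098, θ₂=0.110, ω₂=0.389
apply F[1]=-15.000 → step 2: x=-0.011, v=-0.548, θ₁=-0.217, ω₁=0.199, θ₂=0.122, ω₂=0.778
apply F[2]=-15.000 → step 3: x=-0.025, v=-0.825, θ₁=-0.212, ω₁=0.308, θ₂=0.141, ω₂=1.165
apply F[3]=-15.000 → step 4: x=-0.044, v=-1.106, θ₁=-0.205, ω₁=0.429, θ₂=0.168, ω₂=1.549
apply F[4]=-15.000 → step 5: x=-0.069, v=-1.391, θ₁=-0.195, ω₁=0.568, θ₂=0.203, ω₂=1.925
apply F[5]=-15.000 → step 6: x=-0.100, v=-1.682, θ₁=-0.182, ω₁=0.731, θ₂=0.245, ω₂=2.288
apply F[6]=-15.000 → step 7: x=-0.136, v=-1.979, θ₁=-0.165, ω₁=0.926, θ₂=0.294, ω₂=2.629
apply F[7]=-15.000 → step 8: x=-0.179, v=-2.282, θ₁=-0.145, ω₁=1.159, θ₂=0.350, ω₂=2.939
apply F[8]=-15.000 → step 9: x=-0.228, v=-2.591, θ₁=-0.119, ω₁=1.437, θ₂=0.412, ω₂=3.207
apply F[9]=-15.000 → step 10: x=-0.282, v=-2.905, θ₁=-0.087, ω₁=1.766, θ₂=0.478, ω₂=3.421
apply F[10]=-15.000 → step 11: x=-0.344, v=-3.224, θ₁=-0.048, ω₁=2.149, θ₂=0.548, ω₂=3.565
apply F[11]=-15.000 → step 12: x=-0.411, v=-3.546, θ₁=-0.000, ω₁=2.590, θ₂=0.620, ω₂=3.622
apply F[12]=-15.000 → step 13: x=-0.486, v=-3.868, θ₁=0.056, ω₁=3.087, θ₂=0.692, ω₂=3.572
apply F[13]=-15.000 → step 14: x=-0.566, v=-4.186, θ₁=0.123, ω₁=3.640, θ₂=0.762, ω₂=3.391
apply F[14]=-15.000 → step 15: x=-0.653, v=-4.491, θ₁=0.202, ω₁=4.243, θ₂=0.827, ω₂=3.054
apply F[15]=-15.000 → step 16: x=-0.746, v=-4.772, θ₁=0.293, ω₁=4.888, θ₂=0.883, ω₂=2.537
apply F[16]=-15.000 → step 17: x=-0.844, v=-5.009, θ₁=0.398, ω₁=5.562, θ₂=0.927, ω₂=1.830
apply F[17]=-15.000 → step 18: x=-0.946, v=-5.176, θ₁=0.516, ω₁=6.240, θ₂=0.955, ω₂=0.953
|θ₂| = 0.350 > 0.310 first at step 8.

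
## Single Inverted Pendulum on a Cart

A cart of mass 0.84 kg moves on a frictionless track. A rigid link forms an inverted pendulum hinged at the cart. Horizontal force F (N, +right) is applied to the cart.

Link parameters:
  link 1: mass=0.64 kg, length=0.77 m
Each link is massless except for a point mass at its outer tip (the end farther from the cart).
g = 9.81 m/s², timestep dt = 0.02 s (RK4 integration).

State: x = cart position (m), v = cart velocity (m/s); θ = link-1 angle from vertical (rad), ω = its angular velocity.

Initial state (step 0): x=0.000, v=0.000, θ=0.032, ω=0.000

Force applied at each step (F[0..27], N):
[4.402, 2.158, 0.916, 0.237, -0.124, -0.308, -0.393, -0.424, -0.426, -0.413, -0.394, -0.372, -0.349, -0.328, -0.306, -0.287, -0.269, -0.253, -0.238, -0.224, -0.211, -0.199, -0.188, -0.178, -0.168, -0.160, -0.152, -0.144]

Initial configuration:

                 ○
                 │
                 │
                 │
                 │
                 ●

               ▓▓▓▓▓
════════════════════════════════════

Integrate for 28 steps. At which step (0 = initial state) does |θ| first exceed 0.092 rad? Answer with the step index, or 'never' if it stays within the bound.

Answer: never

Derivation:
apply F[0]=+4.402 → step 1: x=0.001, v=0.100, θ=0.031, ω=-0.122
apply F[1]=+2.158 → step 2: x=0.003, v=0.147, θ=0.028, ω=-0.175
apply F[2]=+0.916 → step 3: x=0.007, v=0.165, θ=0.024, ω=-0.192
apply F[3]=+0.237 → step 4: x=0.010, v=0.167, θ=0.020, ω=-0.189
apply F[4]=-0.124 → step 5: x=0.013, v=0.162, θ=0.017, ω=-0.177
apply F[5]=-0.308 → step 6: x=0.016, v=0.152, θ=0.013, ω=-0.161
apply F[6]=-0.393 → step 7: x=0.019, v=0.141, θ=0.010, ω=-0.143
apply F[7]=-0.424 → step 8: x=0.022, v=0.129, θ=0.008, ω=-0.126
apply F[8]=-0.426 → step 9: x=0.024, v=0.118, θ=0.005, ω=-0.110
apply F[9]=-0.413 → step 10: x=0.027, v=0.108, θ=0.003, ω=-0.096
apply F[10]=-0.394 → step 11: x=0.029, v=0.098, θ=0.001, ω=-0.083
apply F[11]=-0.372 → step 12: x=0.031, v=0.089, θ=-0.000, ω=-0.071
apply F[12]=-0.349 → step 13: x=0.032, v=0.081, θ=-0.001, ω=-0.060
apply F[13]=-0.328 → step 14: x=0.034, v=0.074, θ=-0.003, ω=-0.051
apply F[14]=-0.306 → step 15: x=0.035, v=0.067, θ=-0.004, ω=-0.043
apply F[15]=-0.287 → step 16: x=0.037, v=0.060, θ=-0.004, ω=-0.036
apply F[16]=-0.269 → step 17: x=0.038, v=0.055, θ=-0.005, ω=-0.030
apply F[17]=-0.253 → step 18: x=0.039, v=0.050, θ=-0.006, ω=-0.024
apply F[18]=-0.238 → step 19: x=0.040, v=0.045, θ=-0.006, ω=-0.020
apply F[19]=-0.224 → step 20: x=0.041, v=0.040, θ=-0.006, ω=-0.015
apply F[20]=-0.211 → step 21: x=0.041, v=0.036, θ=-0.007, ω=-0.012
apply F[21]=-0.199 → step 22: x=0.042, v=0.033, θ=-0.007, ω=-0.009
apply F[22]=-0.188 → step 23: x=0.043, v=0.029, θ=-0.007, ω=-0.006
apply F[23]=-0.178 → step 24: x=0.043, v=0.026, θ=-0.007, ω=-0.004
apply F[24]=-0.168 → step 25: x=0.044, v=0.023, θ=-0.007, ω=-0.002
apply F[25]=-0.160 → step 26: x=0.044, v=0.020, θ=-0.007, ω=0.000
apply F[26]=-0.152 → step 27: x=0.044, v=0.018, θ=-0.007, ω=0.002
apply F[27]=-0.144 → step 28: x=0.045, v=0.015, θ=-0.007, ω=0.003
max |θ| = 0.032 ≤ 0.092 over all 29 states.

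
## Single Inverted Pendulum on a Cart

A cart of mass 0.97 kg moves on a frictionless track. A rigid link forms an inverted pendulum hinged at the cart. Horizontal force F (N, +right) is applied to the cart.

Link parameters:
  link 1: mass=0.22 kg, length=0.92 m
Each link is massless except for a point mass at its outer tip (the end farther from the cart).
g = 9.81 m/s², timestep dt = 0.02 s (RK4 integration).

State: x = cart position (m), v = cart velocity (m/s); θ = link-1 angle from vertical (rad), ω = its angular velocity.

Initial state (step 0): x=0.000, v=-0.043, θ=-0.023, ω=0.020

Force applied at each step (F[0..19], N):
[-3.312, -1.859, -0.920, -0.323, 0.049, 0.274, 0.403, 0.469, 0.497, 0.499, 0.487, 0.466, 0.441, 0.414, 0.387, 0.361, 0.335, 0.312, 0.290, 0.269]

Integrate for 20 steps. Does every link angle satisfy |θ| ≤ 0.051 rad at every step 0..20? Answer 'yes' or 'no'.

Answer: yes

Derivation:
apply F[0]=-3.312 → step 1: x=-0.002, v=-0.110, θ=-0.022, ω=0.088
apply F[1]=-1.859 → step 2: x=-0.004, v=-0.148, θ=-0.020, ω=0.124
apply F[2]=-0.920 → step 3: x=-0.007, v=-0.166, θ=-0.017, ω=0.140
apply F[3]=-0.323 → step 4: x=-0.011, v=-0.172, θ=-0.014, ω=0.143
apply F[4]=+0.049 → step 5: x=-0.014, v=-0.170, θ=-0.011, ω=0.139
apply F[5]=+0.274 → step 6: x=-0.017, v=-0.164, θ=-0.009, ω=0.130
apply F[6]=+0.403 → step 7: x=-0.021, v=-0.155, θ=-0.006, ω=0.119
apply F[7]=+0.469 → step 8: x=-0.024, v=-0.146, θ=-0.004, ω=0.107
apply F[8]=+0.497 → step 9: x=-0.026, v=-0.135, θ=-0.002, ω=0.095
apply F[9]=+0.499 → step 10: x=-0.029, v=-0.125, θ=-0.000, ω=0.084
apply F[10]=+0.487 → step 11: x=-0.031, v=-0.115, θ=0.001, ω=0.073
apply F[11]=+0.466 → step 12: x=-0.034, v=-0.105, θ=0.003, ω=0.063
apply F[12]=+0.441 → step 13: x=-0.036, v=-0.096, θ=0.004, ω=0.054
apply F[13]=+0.414 → step 14: x=-0.037, v=-0.088, θ=0.005, ω=0.046
apply F[14]=+0.387 → step 15: x=-0.039, v=-0.080, θ=0.006, ω=0.039
apply F[15]=+0.361 → step 16: x=-0.041, v=-0.073, θ=0.006, ω=0.032
apply F[16]=+0.335 → step 17: x=-0.042, v=-0.066, θ=0.007, ω=0.027
apply F[17]=+0.312 → step 18: x=-0.043, v=-0.060, θ=0.007, ω=0.021
apply F[18]=+0.290 → step 19: x=-0.044, v=-0.055, θ=0.008, ω=0.017
apply F[19]=+0.269 → step 20: x=-0.046, v=-0.050, θ=0.008, ω=0.013
Max |angle| over trajectory = 0.023 rad; bound = 0.051 → within bound.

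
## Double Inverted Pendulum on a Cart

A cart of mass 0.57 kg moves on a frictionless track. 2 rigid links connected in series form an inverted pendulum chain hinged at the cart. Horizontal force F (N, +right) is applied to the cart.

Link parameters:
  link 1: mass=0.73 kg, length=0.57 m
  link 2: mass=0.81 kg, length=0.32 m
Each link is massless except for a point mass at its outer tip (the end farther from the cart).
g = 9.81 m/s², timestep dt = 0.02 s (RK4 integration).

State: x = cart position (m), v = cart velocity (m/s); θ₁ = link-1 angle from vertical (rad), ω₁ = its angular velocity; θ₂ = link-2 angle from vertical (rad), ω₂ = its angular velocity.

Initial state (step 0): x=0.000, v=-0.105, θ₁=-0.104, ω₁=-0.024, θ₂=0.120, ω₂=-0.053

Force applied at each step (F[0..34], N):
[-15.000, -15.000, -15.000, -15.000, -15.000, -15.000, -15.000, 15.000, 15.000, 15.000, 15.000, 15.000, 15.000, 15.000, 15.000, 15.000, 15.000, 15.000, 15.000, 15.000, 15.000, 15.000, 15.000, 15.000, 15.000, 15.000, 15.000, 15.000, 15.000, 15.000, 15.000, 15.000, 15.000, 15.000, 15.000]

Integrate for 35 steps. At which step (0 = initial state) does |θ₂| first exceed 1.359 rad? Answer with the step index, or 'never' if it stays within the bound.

apply F[0]=-15.000 → step 1: x=-0.007, v=-0.568, θ₁=-0.098, ω₁=0.654, θ₂=0.122, ω₂=0.279
apply F[1]=-15.000 → step 2: x=-0.023, v=-1.043, θ₁=-0.078, ω₁=1.367, θ₂=0.131, ω₂=0.581
apply F[2]=-15.000 → step 3: x=-0.049, v=-1.539, θ₁=-0.043, ω₁=2.146, θ₂=0.145, ω₂=0.817
apply F[3]=-15.000 → step 4: x=-0.085, v=-2.059, θ₁=0.009, ω₁=3.011, θ₂=0.163, ω₂=0.957
apply F[4]=-15.000 → step 5: x=-0.131, v=-2.587, θ₁=0.078, ω₁=3.943, θ₂=0.183, ω₂=0.987
apply F[5]=-15.000 → step 6: x=-0.188, v=-3.082, θ₁=0.166, ω₁=4.857, θ₂=0.202, ω₂=0.950
apply F[6]=-15.000 → step 7: x=-0.254, v=-3.482, θ₁=0.272, ω₁=5.613, θ₂=0.221, ω₂=0.964
apply F[7]=+15.000 → step 8: x=-0.318, v=-2.982, θ₁=0.376, ω₁=4.898, θ₂=0.240, ω₂=0.942
apply F[8]=+15.000 → step 9: x=-0.373, v=-2.565, θ₁=0.469, ω₁=4.405, θ₂=0.258, ω₂=0.828
apply F[9]=+15.000 → step 10: x=-0.421, v=-2.211, θ₁=0.554, ω₁=4.090, θ₂=0.273, ω₂=0.619
apply F[10]=+15.000 → step 11: x=-0.462, v=-1.897, θ₁=0.633, ω₁=3.906, θ₂=0.282, ω₂=0.331
apply F[11]=+15.000 → step 12: x=-0.497, v=-1.608, θ₁=0.711, ω₁=3.820, θ₂=0.285, ω₂=-0.021
apply F[12]=+15.000 → step 13: x=-0.527, v=-1.332, θ₁=0.787, ω₁=3.805, θ₂=0.281, ω₂=-0.422
apply F[13]=+15.000 → step 14: x=-0.550, v=-1.058, θ₁=0.863, ω₁=3.841, θ₂=0.268, ω₂=-0.861
apply F[14]=+15.000 → step 15: x=-0.569, v=-0.781, θ₁=0.941, ω₁=3.915, θ₂=0.246, ω₂=-1.326
apply F[15]=+15.000 → step 16: x=-0.582, v=-0.495, θ₁=1.020, ω₁=4.015, θ₂=0.215, ω₂=-1.805
apply F[16]=+15.000 → step 17: x=-0.589, v=-0.196, θ₁=1.101, ω₁=4.133, θ₂=0.174, ω₂=-2.289
apply F[17]=+15.000 → step 18: x=-0.589, v=0.118, θ₁=1.185, ω₁=4.263, θ₂=0.124, ω₂=-2.767
apply F[18]=+15.000 → step 19: x=-0.584, v=0.446, θ₁=1.272, ω₁=4.404, θ₂=0.064, ω₂=-3.230
apply F[19]=+15.000 → step 20: x=-0.571, v=0.789, θ₁=1.361, ω₁=4.554, θ₂=-0.005, ω₂=-3.673
apply F[20]=+15.000 → step 21: x=-0.552, v=1.146, θ₁=1.454, ω₁=4.719, θ₂=-0.083, ω₂=-4.089
apply F[21]=+15.000 → step 22: x=-0.526, v=1.516, θ₁=1.550, ω₁=4.903, θ₂=-0.169, ω₂=-4.471
apply F[22]=+15.000 → step 23: x=-0.491, v=1.899, θ₁=1.650, ω₁=5.120, θ₂=-0.262, ω₂=-4.811
apply F[23]=+15.000 → step 24: x=-0.449, v=2.297, θ₁=1.755, ω₁=5.386, θ₂=-0.361, ω₂=-5.094
apply F[24]=+15.000 → step 25: x=-0.399, v=2.720, θ₁=1.866, ω₁=5.733, θ₂=-0.465, ω₂=-5.302
apply F[25]=+15.000 → step 26: x=-0.340, v=3.184, θ₁=1.986, ω₁=6.207, θ₂=-0.572, ω₂=-5.408
apply F[26]=+15.000 → step 27: x=-0.272, v=3.726, θ₁=2.116, ω₁=6.879, θ₂=-0.680, ω₂=-5.393
apply F[27]=+15.000 → step 28: x=-0.190, v=4.412, θ₁=2.263, ω₁=7.847, θ₂=-0.787, ω₂=-5.301
apply F[28]=+15.000 → step 29: x=-0.093, v=5.335, θ₁=2.433, ω₁=9.211, θ₂=-0.894, ω₂=-5.390
apply F[29]=+15.000 → step 30: x=0.025, v=6.551, θ₁=2.634, ω₁=10.941, θ₂=-1.009, ω₂=-6.426
apply F[30]=+15.000 → step 31: x=0.169, v=7.854, θ₁=2.870, ω₁=12.700, θ₂=-1.165, ω₂=-9.670
apply F[31]=+15.000 → step 32: x=0.336, v=8.744, θ₁=3.141, ω₁=14.439, θ₂=-1.415, ω₂=-15.752
apply F[32]=+15.000 → step 33: x=0.512, v=8.526, θ₁=3.454, ω₁=17.019, θ₂=-1.821, ω₂=-25.886
apply F[33]=+15.000 → step 34: x=0.650, v=4.412, θ₁=3.802, ω₁=15.841, θ₂=-2.468, ω₂=-36.592
apply F[34]=+15.000 → step 35: x=0.695, v=0.809, θ₁=4.027, ω₁=6.822, θ₂=-3.157, ω₂=-31.458
|θ₂| = 1.415 > 1.359 first at step 32.

Answer: 32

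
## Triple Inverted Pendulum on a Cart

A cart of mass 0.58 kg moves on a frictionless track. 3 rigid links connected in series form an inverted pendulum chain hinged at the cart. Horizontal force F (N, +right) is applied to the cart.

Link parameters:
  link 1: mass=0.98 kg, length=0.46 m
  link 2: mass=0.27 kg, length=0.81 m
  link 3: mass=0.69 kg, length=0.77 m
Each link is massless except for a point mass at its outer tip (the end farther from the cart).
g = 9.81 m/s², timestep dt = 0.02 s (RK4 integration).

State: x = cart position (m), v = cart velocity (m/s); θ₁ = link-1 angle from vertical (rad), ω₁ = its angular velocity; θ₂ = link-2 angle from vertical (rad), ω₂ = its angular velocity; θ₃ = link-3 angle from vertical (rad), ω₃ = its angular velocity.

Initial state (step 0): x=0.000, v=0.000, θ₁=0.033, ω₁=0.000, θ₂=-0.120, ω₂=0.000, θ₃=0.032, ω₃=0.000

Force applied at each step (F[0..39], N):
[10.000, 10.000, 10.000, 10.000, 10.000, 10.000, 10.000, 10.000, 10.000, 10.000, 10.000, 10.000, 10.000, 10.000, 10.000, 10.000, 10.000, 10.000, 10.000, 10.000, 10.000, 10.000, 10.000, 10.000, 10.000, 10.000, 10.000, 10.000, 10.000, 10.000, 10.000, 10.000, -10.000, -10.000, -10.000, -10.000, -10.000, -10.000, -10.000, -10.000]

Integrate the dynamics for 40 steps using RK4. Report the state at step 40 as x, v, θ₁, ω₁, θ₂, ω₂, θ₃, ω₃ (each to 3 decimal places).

apply F[0]=+10.000 → step 1: x=0.003, v=0.325, θ₁=0.027, ω₁=-0.632, θ₂=-0.122, ω₂=-0.161, θ₃=0.033, ω₃=0.132
apply F[1]=+10.000 → step 2: x=0.013, v=0.658, θ₁=0.007, ω₁=-1.296, θ₂=-0.126, ω₂=-0.311, θ₃=0.037, ω₃=0.260
apply F[2]=+10.000 → step 3: x=0.030, v=1.007, θ₁=-0.026, ω₁=-2.019, θ₂=-0.134, ω₂=-0.437, θ₃=0.044, ω₃=0.377
apply F[3]=+10.000 → step 4: x=0.053, v=1.370, θ₁=-0.074, ω₁=-2.806, θ₂=-0.144, ω₂=-0.524, θ₃=0.052, ω₃=0.469
apply F[4]=+10.000 → step 5: x=0.084, v=1.733, θ₁=-0.138, ω₁=-3.630, θ₂=-0.155, ω₂=-0.560, θ₃=0.062, ω₃=0.514
apply F[5]=+10.000 → step 6: x=0.123, v=2.065, θ₁=-0.219, ω₁=-4.415, θ₂=-0.166, ω₂=-0.547, θ₃=0.072, ω₃=0.493
apply F[6]=+10.000 → step 7: x=0.167, v=2.334, θ₁=-0.314, ω₁=-5.074, θ₂=-0.176, ω₂=-0.505, θ₃=0.081, ω₃=0.400
apply F[7]=+10.000 → step 8: x=0.215, v=2.520, θ₁=-0.420, ω₁=-5.556, θ₂=-0.186, ω₂=-0.468, θ₃=0.088, ω₃=0.253
apply F[8]=+10.000 → step 9: x=0.267, v=2.628, θ₁=-0.535, ω₁=-5.880, θ₂=-0.195, ω₂=-0.460, θ₃=0.091, ω₃=0.079
apply F[9]=+10.000 → step 10: x=0.320, v=2.675, θ₁=-0.655, ω₁=-6.093, θ₂=-0.205, ω₂=-0.493, θ₃=0.091, ω₃=-0.099
apply F[10]=+10.000 → step 11: x=0.374, v=2.676, θ₁=-0.778, ω₁=-6.246, θ₂=-0.215, ω₂=-0.567, θ₃=0.087, ω₃=-0.270
apply F[11]=+10.000 → step 12: x=0.427, v=2.642, θ₁=-0.904, ω₁=-6.373, θ₂=-0.228, ω₂=-0.679, θ₃=0.080, ω₃=-0.429
apply F[12]=+10.000 → step 13: x=0.479, v=2.579, θ₁=-1.033, ω₁=-6.500, θ₂=-0.243, ω₂=-0.826, θ₃=0.070, ω₃=-0.575
apply F[13]=+10.000 → step 14: x=0.530, v=2.489, θ₁=-1.165, ω₁=-6.642, θ₂=-0.261, ω₂=-1.004, θ₃=0.057, ω₃=-0.709
apply F[14]=+10.000 → step 15: x=0.578, v=2.373, θ₁=-1.299, ω₁=-6.811, θ₂=-0.283, ω₂=-1.212, θ₃=0.042, ω₃=-0.834
apply F[15]=+10.000 → step 16: x=0.625, v=2.229, θ₁=-1.437, ω₁=-7.017, θ₂=-0.309, ω₂=-1.453, θ₃=0.024, ω₃=-0.953
apply F[16]=+10.000 → step 17: x=0.667, v=2.053, θ₁=-1.580, ω₁=-7.273, θ₂=-0.341, ω₂=-1.728, θ₃=0.004, ω₃=-1.067
apply F[17]=+10.000 → step 18: x=0.706, v=1.840, θ₁=-1.729, ω₁=-7.593, θ₂=-0.379, ω₂=-2.043, θ₃=-0.019, ω₃=-1.179
apply F[18]=+10.000 → step 19: x=0.741, v=1.584, θ₁=-1.884, ω₁=-7.997, θ₂=-0.423, ω₂=-2.410, θ₃=-0.043, ω₃=-1.291
apply F[19]=+10.000 → step 20: x=0.769, v=1.276, θ₁=-2.049, ω₁=-8.512, θ₂=-0.476, ω₂=-2.846, θ₃=-0.070, ω₃=-1.405
apply F[20]=+10.000 → step 21: x=0.791, v=0.902, θ₁=-2.226, ω₁=-9.179, θ₂=-0.538, ω₂=-3.384, θ₃=-0.100, ω₃=-1.521
apply F[21]=+10.000 → step 22: x=0.805, v=0.454, θ₁=-2.418, ω₁=-10.041, θ₂=-0.612, ω₂=-4.084, θ₃=-0.131, ω₃=-1.632
apply F[22]=+10.000 → step 23: x=0.809, v=-0.056, θ₁=-2.629, ω₁=-11.107, θ₂=-0.703, ω₂=-5.049, θ₃=-0.165, ω₃=-1.722
apply F[23]=+10.000 → step 24: x=0.803, v=-0.511, θ₁=-2.862, ω₁=-12.144, θ₂=-0.817, ω₂=-6.402, θ₃=-0.200, ω₃=-1.768
apply F[24]=+10.000 → step 25: x=0.791, v=-0.572, θ₁=-3.109, ω₁=-12.285, θ₂=-0.961, ω₂=-7.990, θ₃=-0.236, ω₃=-1.851
apply F[25]=+10.000 → step 26: x=0.784, v=-0.053, θ₁=-3.342, ω₁=-10.877, θ₂=-1.133, ω₂=-9.056, θ₃=-0.276, ω₃=-2.330
apply F[26]=+10.000 → step 27: x=0.790, v=0.638, θ₁=-3.540, ω₁=-8.850, θ₂=-1.317, ω₂=-9.258, θ₃=-0.332, ω₃=-3.347
apply F[27]=+10.000 → step 28: x=0.809, v=1.210, θ₁=-3.698, ω₁=-6.997, θ₂=-1.499, ω₂=-8.917, θ₃=-0.412, ω₃=-4.637
apply F[28]=+10.000 → step 29: x=0.838, v=1.640, θ₁=-3.822, ω₁=-5.433, θ₂=-1.672, ω₂=-8.269, θ₃=-0.518, ω₃=-5.957
apply F[29]=+10.000 → step 30: x=0.874, v=1.970, θ₁=-3.917, ω₁=-4.090, θ₂=-1.829, ω₂=-7.383, θ₃=-0.650, ω₃=-7.179
apply F[30]=+10.000 → step 31: x=0.916, v=2.239, θ₁=-3.986, ω₁=-2.903, θ₂=-1.966, ω₂=-6.279, θ₃=-0.804, ω₃=-8.251
apply F[31]=+10.000 → step 32: x=0.963, v=2.471, θ₁=-4.033, ω₁=-1.818, θ₂=-2.078, ω₂=-4.967, θ₃=-0.979, ω₃=-9.186
apply F[32]=-10.000 → step 33: x=1.011, v=2.352, θ₁=-4.064, ω₁=-1.250, θ₂=-2.166, ω₂=-3.812, θ₃=-1.170, ω₃=-9.968
apply F[33]=-10.000 → step 34: x=1.057, v=2.225, θ₁=-4.083, ω₁=-0.602, θ₂=-2.230, ω₂=-2.474, θ₃=-1.378, ω₃=-10.819
apply F[34]=-10.000 → step 35: x=1.100, v=2.082, θ₁=-4.087, ω₁=0.236, θ₂=-2.264, ω₂=-0.936, θ₃=-1.604, ω₃=-11.853
apply F[35]=-10.000 → step 36: x=1.140, v=1.914, θ₁=-4.071, ω₁=1.502, θ₂=-2.266, ω₂=0.743, θ₃=-1.854, ω₃=-13.132
apply F[36]=-10.000 → step 37: x=1.177, v=1.730, θ₁=-4.022, ω₁=3.537, θ₂=-2.237, ω₂=1.966, θ₃=-2.129, ω₃=-14.213
apply F[37]=-10.000 → step 38: x=1.210, v=1.643, θ₁=-3.926, ω₁=6.066, θ₂=-2.200, ω₂=1.395, θ₃=-2.413, ω₃=-13.953
apply F[38]=-10.000 → step 39: x=1.244, v=1.796, θ₁=-3.781, ω₁=8.290, θ₂=-2.192, ω₂=-0.793, θ₃=-2.680, ω₃=-12.711
apply F[39]=-10.000 → step 40: x=1.284, v=2.166, θ₁=-3.595, ω₁=10.346, θ₂=-2.236, ω₂=-3.683, θ₃=-2.921, ω₃=-11.323

Answer: x=1.284, v=2.166, θ₁=-3.595, ω₁=10.346, θ₂=-2.236, ω₂=-3.683, θ₃=-2.921, ω₃=-11.323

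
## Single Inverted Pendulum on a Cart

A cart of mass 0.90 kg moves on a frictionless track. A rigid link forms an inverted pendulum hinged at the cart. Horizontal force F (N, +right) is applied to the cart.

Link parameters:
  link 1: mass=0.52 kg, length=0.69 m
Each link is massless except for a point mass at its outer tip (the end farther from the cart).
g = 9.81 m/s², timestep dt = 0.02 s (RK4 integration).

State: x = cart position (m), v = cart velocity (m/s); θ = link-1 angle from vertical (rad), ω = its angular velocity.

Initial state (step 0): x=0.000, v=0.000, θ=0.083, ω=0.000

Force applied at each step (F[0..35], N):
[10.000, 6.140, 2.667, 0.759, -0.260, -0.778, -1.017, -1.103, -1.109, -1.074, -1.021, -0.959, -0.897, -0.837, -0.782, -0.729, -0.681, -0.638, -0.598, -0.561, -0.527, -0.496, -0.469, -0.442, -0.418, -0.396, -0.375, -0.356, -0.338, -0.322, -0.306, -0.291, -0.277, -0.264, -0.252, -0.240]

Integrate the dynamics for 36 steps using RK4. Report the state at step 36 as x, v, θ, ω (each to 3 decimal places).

apply F[0]=+10.000 → step 1: x=0.002, v=0.212, θ=0.080, ω=-0.283
apply F[1]=+6.140 → step 2: x=0.008, v=0.340, θ=0.073, ω=-0.445
apply F[2]=+2.667 → step 3: x=0.015, v=0.391, θ=0.063, ω=-0.501
apply F[3]=+0.759 → step 4: x=0.023, v=0.401, θ=0.053, ω=-0.499
apply F[4]=-0.260 → step 5: x=0.031, v=0.390, θ=0.044, ω=-0.469
apply F[5]=-0.778 → step 6: x=0.038, v=0.369, θ=0.035, ω=-0.426
apply F[6]=-1.017 → step 7: x=0.045, v=0.343, θ=0.027, ω=-0.380
apply F[7]=-1.103 → step 8: x=0.052, v=0.316, θ=0.020, ω=-0.334
apply F[8]=-1.109 → step 9: x=0.058, v=0.289, θ=0.013, ω=-0.291
apply F[9]=-1.074 → step 10: x=0.064, v=0.264, θ=0.008, ω=-0.252
apply F[10]=-1.021 → step 11: x=0.069, v=0.241, θ=0.003, ω=-0.216
apply F[11]=-0.959 → step 12: x=0.073, v=0.219, θ=-0.001, ω=-0.185
apply F[12]=-0.897 → step 13: x=0.077, v=0.200, θ=-0.004, ω=-0.157
apply F[13]=-0.837 → step 14: x=0.081, v=0.182, θ=-0.007, ω=-0.133
apply F[14]=-0.782 → step 15: x=0.085, v=0.165, θ=-0.009, ω=-0.111
apply F[15]=-0.729 → step 16: x=0.088, v=0.150, θ=-0.012, ω=-0.093
apply F[16]=-0.681 → step 17: x=0.091, v=0.136, θ=-0.013, ω=-0.076
apply F[17]=-0.638 → step 18: x=0.093, v=0.124, θ=-0.015, ω=-0.062
apply F[18]=-0.598 → step 19: x=0.096, v=0.112, θ=-0.016, ω=-0.049
apply F[19]=-0.561 → step 20: x=0.098, v=0.102, θ=-0.017, ω=-0.039
apply F[20]=-0.527 → step 21: x=0.100, v=0.092, θ=-0.017, ω=-0.029
apply F[21]=-0.496 → step 22: x=0.102, v=0.083, θ=-0.018, ω=-0.021
apply F[22]=-0.469 → step 23: x=0.103, v=0.074, θ=-0.018, ω=-0.014
apply F[23]=-0.442 → step 24: x=0.105, v=0.067, θ=-0.018, ω=-0.008
apply F[24]=-0.418 → step 25: x=0.106, v=0.059, θ=-0.018, ω=-0.003
apply F[25]=-0.396 → step 26: x=0.107, v=0.053, θ=-0.018, ω=0.002
apply F[26]=-0.375 → step 27: x=0.108, v=0.046, θ=-0.018, ω=0.005
apply F[27]=-0.356 → step 28: x=0.109, v=0.041, θ=-0.018, ω=0.009
apply F[28]=-0.338 → step 29: x=0.110, v=0.035, θ=-0.018, ω=0.011
apply F[29]=-0.322 → step 30: x=0.110, v=0.030, θ=-0.018, ω=0.014
apply F[30]=-0.306 → step 31: x=0.111, v=0.025, θ=-0.017, ω=0.016
apply F[31]=-0.291 → step 32: x=0.111, v=0.021, θ=-0.017, ω=0.017
apply F[32]=-0.277 → step 33: x=0.112, v=0.017, θ=-0.017, ω=0.019
apply F[33]=-0.264 → step 34: x=0.112, v=0.013, θ=-0.016, ω=0.020
apply F[34]=-0.252 → step 35: x=0.112, v=0.009, θ=-0.016, ω=0.021
apply F[35]=-0.240 → step 36: x=0.112, v=0.005, θ=-0.016, ω=0.021

Answer: x=0.112, v=0.005, θ=-0.016, ω=0.021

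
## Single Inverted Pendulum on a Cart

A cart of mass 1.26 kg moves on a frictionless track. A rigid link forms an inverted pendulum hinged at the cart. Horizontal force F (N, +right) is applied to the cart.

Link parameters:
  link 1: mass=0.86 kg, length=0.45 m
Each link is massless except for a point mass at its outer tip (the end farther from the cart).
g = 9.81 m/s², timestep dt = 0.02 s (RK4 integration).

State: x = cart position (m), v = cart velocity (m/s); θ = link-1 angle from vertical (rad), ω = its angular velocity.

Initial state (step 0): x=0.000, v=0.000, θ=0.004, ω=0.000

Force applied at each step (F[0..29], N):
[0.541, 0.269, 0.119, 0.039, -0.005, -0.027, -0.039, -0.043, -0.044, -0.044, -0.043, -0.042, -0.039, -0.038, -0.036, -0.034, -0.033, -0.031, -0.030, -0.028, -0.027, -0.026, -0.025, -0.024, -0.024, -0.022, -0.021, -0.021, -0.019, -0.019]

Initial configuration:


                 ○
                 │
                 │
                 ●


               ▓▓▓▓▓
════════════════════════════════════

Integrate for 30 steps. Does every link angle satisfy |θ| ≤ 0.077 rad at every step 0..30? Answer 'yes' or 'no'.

Answer: yes

Derivation:
apply F[0]=+0.541 → step 1: x=0.000, v=0.008, θ=0.004, ω=-0.016
apply F[1]=+0.269 → step 2: x=0.000, v=0.012, θ=0.003, ω=-0.023
apply F[2]=+0.119 → step 3: x=0.001, v=0.013, θ=0.003, ω=-0.025
apply F[3]=+0.039 → step 4: x=0.001, v=0.014, θ=0.002, ω=-0.024
apply F[4]=-0.005 → step 5: x=0.001, v=0.013, θ=0.002, ω=-0.022
apply F[5]=-0.027 → step 6: x=0.001, v=0.013, θ=0.002, ω=-0.020
apply F[6]=-0.039 → step 7: x=0.002, v=0.012, θ=0.001, ω=-0.018
apply F[7]=-0.043 → step 8: x=0.002, v=0.011, θ=0.001, ω=-0.015
apply F[8]=-0.044 → step 9: x=0.002, v=0.010, θ=0.001, ω=-0.013
apply F[9]=-0.044 → step 10: x=0.002, v=0.009, θ=0.000, ω=-0.011
apply F[10]=-0.043 → step 11: x=0.002, v=0.009, θ=0.000, ω=-0.010
apply F[11]=-0.042 → step 12: x=0.003, v=0.008, θ=-0.000, ω=-0.008
apply F[12]=-0.039 → step 13: x=0.003, v=0.007, θ=-0.000, ω=-0.007
apply F[13]=-0.038 → step 14: x=0.003, v=0.007, θ=-0.000, ω=-0.006
apply F[14]=-0.036 → step 15: x=0.003, v=0.006, θ=-0.000, ω=-0.005
apply F[15]=-0.034 → step 16: x=0.003, v=0.006, θ=-0.001, ω=-0.004
apply F[16]=-0.033 → step 17: x=0.003, v=0.005, θ=-0.001, ω=-0.003
apply F[17]=-0.031 → step 18: x=0.003, v=0.005, θ=-0.001, ω=-0.003
apply F[18]=-0.030 → step 19: x=0.003, v=0.005, θ=-0.001, ω=-0.002
apply F[19]=-0.028 → step 20: x=0.003, v=0.004, θ=-0.001, ω=-0.002
apply F[20]=-0.027 → step 21: x=0.004, v=0.004, θ=-0.001, ω=-0.001
apply F[21]=-0.026 → step 22: x=0.004, v=0.004, θ=-0.001, ω=-0.001
apply F[22]=-0.025 → step 23: x=0.004, v=0.003, θ=-0.001, ω=-0.001
apply F[23]=-0.024 → step 24: x=0.004, v=0.003, θ=-0.001, ω=-0.000
apply F[24]=-0.024 → step 25: x=0.004, v=0.003, θ=-0.001, ω=-0.000
apply F[25]=-0.022 → step 26: x=0.004, v=0.002, θ=-0.001, ω=0.000
apply F[26]=-0.021 → step 27: x=0.004, v=0.002, θ=-0.001, ω=0.000
apply F[27]=-0.021 → step 28: x=0.004, v=0.002, θ=-0.001, ω=0.000
apply F[28]=-0.019 → step 29: x=0.004, v=0.002, θ=-0.001, ω=0.001
apply F[29]=-0.019 → step 30: x=0.004, v=0.002, θ=-0.001, ω=0.001
Max |angle| over trajectory = 0.004 rad; bound = 0.077 → within bound.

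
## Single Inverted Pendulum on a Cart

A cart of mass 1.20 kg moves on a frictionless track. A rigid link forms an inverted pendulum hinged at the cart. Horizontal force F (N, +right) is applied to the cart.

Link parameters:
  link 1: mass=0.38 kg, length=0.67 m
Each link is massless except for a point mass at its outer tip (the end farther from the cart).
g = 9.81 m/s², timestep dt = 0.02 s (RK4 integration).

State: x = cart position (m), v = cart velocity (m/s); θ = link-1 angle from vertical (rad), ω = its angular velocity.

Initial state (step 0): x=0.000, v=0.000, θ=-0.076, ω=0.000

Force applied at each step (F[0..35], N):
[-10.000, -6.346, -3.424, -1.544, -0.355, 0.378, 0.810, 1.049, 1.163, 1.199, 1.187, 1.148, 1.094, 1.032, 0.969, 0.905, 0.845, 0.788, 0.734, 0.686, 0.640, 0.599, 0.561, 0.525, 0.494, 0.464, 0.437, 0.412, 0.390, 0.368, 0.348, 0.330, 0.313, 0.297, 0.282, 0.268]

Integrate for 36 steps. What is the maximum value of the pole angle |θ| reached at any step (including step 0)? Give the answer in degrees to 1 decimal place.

Answer: 4.4°

Derivation:
apply F[0]=-10.000 → step 1: x=-0.002, v=-0.162, θ=-0.074, ω=0.219
apply F[1]=-6.346 → step 2: x=-0.006, v=-0.263, θ=-0.068, ω=0.349
apply F[2]=-3.424 → step 3: x=-0.012, v=-0.316, θ=-0.061, ω=0.409
apply F[3]=-1.544 → step 4: x=-0.018, v=-0.338, θ=-0.052, ω=0.425
apply F[4]=-0.355 → step 5: x=-0.025, v=-0.341, θ=-0.044, ω=0.416
apply F[5]=+0.378 → step 6: x=-0.032, v=-0.332, θ=-0.036, ω=0.391
apply F[6]=+0.810 → step 7: x=-0.038, v=-0.317, θ=-0.028, ω=0.359
apply F[7]=+1.049 → step 8: x=-0.044, v=-0.298, θ=-0.021, ω=0.323
apply F[8]=+1.163 → step 9: x=-0.050, v=-0.277, θ=-0.015, ω=0.287
apply F[9]=+1.199 → step 10: x=-0.055, v=-0.257, θ=-0.010, ω=0.252
apply F[10]=+1.187 → step 11: x=-0.060, v=-0.236, θ=-0.005, ω=0.220
apply F[11]=+1.148 → step 12: x=-0.065, v=-0.217, θ=-0.001, ω=0.190
apply F[12]=+1.094 → step 13: x=-0.069, v=-0.199, θ=0.002, ω=0.163
apply F[13]=+1.032 → step 14: x=-0.073, v=-0.182, θ=0.005, ω=0.139
apply F[14]=+0.969 → step 15: x=-0.076, v=-0.166, θ=0.008, ω=0.117
apply F[15]=+0.905 → step 16: x=-0.080, v=-0.152, θ=0.010, ω=0.098
apply F[16]=+0.845 → step 17: x=-0.082, v=-0.138, θ=0.012, ω=0.082
apply F[17]=+0.788 → step 18: x=-0.085, v=-0.126, θ=0.013, ω=0.067
apply F[18]=+0.734 → step 19: x=-0.088, v=-0.115, θ=0.015, ω=0.054
apply F[19]=+0.686 → step 20: x=-0.090, v=-0.104, θ=0.016, ω=0.043
apply F[20]=+0.640 → step 21: x=-0.092, v=-0.094, θ=0.016, ω=0.033
apply F[21]=+0.599 → step 22: x=-0.093, v=-0.086, θ=0.017, ω=0.024
apply F[22]=+0.561 → step 23: x=-0.095, v=-0.077, θ=0.017, ω=0.017
apply F[23]=+0.525 → step 24: x=-0.097, v=-0.070, θ=0.018, ω=0.011
apply F[24]=+0.494 → step 25: x=-0.098, v=-0.062, θ=0.018, ω=0.005
apply F[25]=+0.464 → step 26: x=-0.099, v=-0.056, θ=0.018, ω=0.001
apply F[26]=+0.437 → step 27: x=-0.100, v=-0.050, θ=0.018, ω=-0.003
apply F[27]=+0.412 → step 28: x=-0.101, v=-0.044, θ=0.018, ω=-0.007
apply F[28]=+0.390 → step 29: x=-0.102, v=-0.038, θ=0.017, ω=-0.010
apply F[29]=+0.368 → step 30: x=-0.103, v=-0.033, θ=0.017, ω=-0.012
apply F[30]=+0.348 → step 31: x=-0.103, v=-0.029, θ=0.017, ω=-0.014
apply F[31]=+0.330 → step 32: x=-0.104, v=-0.024, θ=0.017, ω=-0.016
apply F[32]=+0.313 → step 33: x=-0.104, v=-0.020, θ=0.016, ω=-0.017
apply F[33]=+0.297 → step 34: x=-0.105, v=-0.016, θ=0.016, ω=-0.018
apply F[34]=+0.282 → step 35: x=-0.105, v=-0.012, θ=0.016, ω=-0.019
apply F[35]=+0.268 → step 36: x=-0.105, v=-0.009, θ=0.015, ω=-0.020
Max |angle| over trajectory = 0.076 rad = 4.4°.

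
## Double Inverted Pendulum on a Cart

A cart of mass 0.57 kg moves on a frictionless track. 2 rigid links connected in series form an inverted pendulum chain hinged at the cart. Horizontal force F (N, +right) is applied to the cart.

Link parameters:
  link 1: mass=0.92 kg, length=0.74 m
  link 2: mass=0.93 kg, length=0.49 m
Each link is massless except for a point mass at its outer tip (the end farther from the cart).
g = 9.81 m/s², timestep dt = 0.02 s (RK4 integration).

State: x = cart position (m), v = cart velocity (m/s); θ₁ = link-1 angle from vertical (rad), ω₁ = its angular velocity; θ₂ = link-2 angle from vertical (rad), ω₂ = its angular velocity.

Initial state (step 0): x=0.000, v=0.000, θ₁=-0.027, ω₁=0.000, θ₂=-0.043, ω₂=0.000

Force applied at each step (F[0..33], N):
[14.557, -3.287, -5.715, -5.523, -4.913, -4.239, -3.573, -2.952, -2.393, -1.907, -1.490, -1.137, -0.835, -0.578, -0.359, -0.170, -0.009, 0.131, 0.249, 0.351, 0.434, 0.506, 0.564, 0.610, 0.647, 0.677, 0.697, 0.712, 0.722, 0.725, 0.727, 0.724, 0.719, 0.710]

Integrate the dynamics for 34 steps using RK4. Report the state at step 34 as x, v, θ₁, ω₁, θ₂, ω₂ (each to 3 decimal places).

apply F[0]=+14.557 → step 1: x=0.005, v=0.528, θ₁=-0.034, ω₁=-0.717, θ₂=-0.043, ω₂=-0.010
apply F[1]=-3.287 → step 2: x=0.015, v=0.438, θ₁=-0.047, ω₁=-0.606, θ₂=-0.043, ω₂=-0.012
apply F[2]=-5.715 → step 3: x=0.022, v=0.272, θ₁=-0.057, ω₁=-0.399, θ₂=-0.044, ω₂=-0.004
apply F[3]=-5.523 → step 4: x=0.026, v=0.118, θ₁=-0.063, ω₁=-0.212, θ₂=-0.043, ω₂=0.010
apply F[4]=-4.913 → step 5: x=0.027, v=-0.011, θ₁=-0.066, ω₁=-0.061, θ₂=-0.043, ω₂=0.029
apply F[5]=-4.239 → step 6: x=0.026, v=-0.116, θ₁=-0.066, ω₁=0.056, θ₂=-0.042, ω₂=0.048
apply F[6]=-3.573 → step 7: x=0.023, v=-0.199, θ₁=-0.064, ω₁=0.144, θ₂=-0.041, ω₂=0.068
apply F[7]=-2.952 → step 8: x=0.018, v=-0.262, θ₁=-0.061, ω₁=0.206, θ₂=-0.040, ω₂=0.086
apply F[8]=-2.393 → step 9: x=0.012, v=-0.308, θ₁=-0.056, ω₁=0.248, θ₂=-0.038, ω₂=0.102
apply F[9]=-1.907 → step 10: x=0.006, v=-0.341, θ₁=-0.051, ω₁=0.273, θ₂=-0.036, ω₂=0.116
apply F[10]=-1.490 → step 11: x=-0.001, v=-0.363, θ₁=-0.045, ω₁=0.286, θ₂=-0.033, ω₂=0.127
apply F[11]=-1.137 → step 12: x=-0.009, v=-0.376, θ₁=-0.040, ω₁=0.289, θ₂=-0.030, ω₂=0.136
apply F[12]=-0.835 → step 13: x=-0.016, v=-0.382, θ₁=-0.034, ω₁=0.286, θ₂=-0.028, ω₂=0.142
apply F[13]=-0.578 → step 14: x=-0.024, v=-0.382, θ₁=-0.028, ω₁=0.277, θ₂=-0.025, ω₂=0.146
apply F[14]=-0.359 → step 15: x=-0.031, v=-0.379, θ₁=-0.023, ω₁=0.265, θ₂=-0.022, ω₂=0.147
apply F[15]=-0.170 → step 16: x=-0.039, v=-0.372, θ₁=-0.018, ω₁=0.250, θ₂=-0.019, ω₂=0.147
apply F[16]=-0.009 → step 17: x=-0.046, v=-0.362, θ₁=-0.013, ω₁=0.234, θ₂=-0.016, ω₂=0.146
apply F[17]=+0.131 → step 18: x=-0.053, v=-0.351, θ₁=-0.008, ω₁=0.216, θ₂=-0.013, ω₂=0.143
apply F[18]=+0.249 → step 19: x=-0.060, v=-0.338, θ₁=-0.004, ω₁=0.199, θ₂=-0.010, ω₂=0.138
apply F[19]=+0.351 → step 20: x=-0.067, v=-0.324, θ₁=-0.001, ω₁=0.181, θ₂=-0.008, ω₂=0.133
apply F[20]=+0.434 → step 21: x=-0.073, v=-0.310, θ₁=0.003, ω₁=0.164, θ₂=-0.005, ω₂=0.127
apply F[21]=+0.506 → step 22: x=-0.079, v=-0.295, θ₁=0.006, ω₁=0.147, θ₂=-0.003, ω₂=0.120
apply F[22]=+0.564 → step 23: x=-0.085, v=-0.280, θ₁=0.009, ω₁=0.131, θ₂=-0.000, ω₂=0.113
apply F[23]=+0.610 → step 24: x=-0.090, v=-0.265, θ₁=0.011, ω₁=0.116, θ₂=0.002, ω₂=0.106
apply F[24]=+0.647 → step 25: x=-0.096, v=-0.250, θ₁=0.013, ω₁=0.102, θ₂=0.004, ω₂=0.098
apply F[25]=+0.677 → step 26: x=-0.100, v=-0.235, θ₁=0.015, ω₁=0.088, θ₂=0.006, ω₂=0.091
apply F[26]=+0.697 → step 27: x=-0.105, v=-0.221, θ₁=0.017, ω₁=0.076, θ₂=0.008, ω₂=0.083
apply F[27]=+0.712 → step 28: x=-0.109, v=-0.207, θ₁=0.018, ω₁=0.065, θ₂=0.009, ω₂=0.076
apply F[28]=+0.722 → step 29: x=-0.113, v=-0.194, θ₁=0.020, ω₁=0.054, θ₂=0.011, ω₂=0.069
apply F[29]=+0.725 → step 30: x=-0.117, v=-0.182, θ₁=0.021, ω₁=0.045, θ₂=0.012, ω₂=0.062
apply F[30]=+0.727 → step 31: x=-0.121, v=-0.169, θ₁=0.021, ω₁=0.036, θ₂=0.013, ω₂=0.055
apply F[31]=+0.724 → step 32: x=-0.124, v=-0.158, θ₁=0.022, ω₁=0.028, θ₂=0.014, ω₂=0.049
apply F[32]=+0.719 → step 33: x=-0.127, v=-0.147, θ₁=0.022, ω₁=0.021, θ₂=0.015, ω₂=0.043
apply F[33]=+0.710 → step 34: x=-0.130, v=-0.136, θ₁=0.023, ω₁=0.015, θ₂=0.016, ω₂=0.037

Answer: x=-0.130, v=-0.136, θ₁=0.023, ω₁=0.015, θ₂=0.016, ω₂=0.037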